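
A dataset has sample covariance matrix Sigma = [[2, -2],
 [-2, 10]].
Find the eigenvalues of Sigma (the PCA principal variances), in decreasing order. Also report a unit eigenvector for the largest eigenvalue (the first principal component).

Step 1 — characteristic polynomial of 2×2 Sigma:
  det(Sigma - λI) = λ² - trace · λ + det = 0.
  trace = 2 + 10 = 12, det = 2·10 - (-2)² = 16.
Step 2 — discriminant:
  Δ = trace² - 4·det = 144 - 64 = 80.
Step 3 — eigenvalues:
  λ = (trace ± √Δ)/2 = (12 ± 8.9443)/2,
  λ_1 = 10.4721,  λ_2 = 1.5279.

Step 4 — unit eigenvector for λ_1: solve (Sigma - λ_1 I)v = 0. First row:
  (2 - 10.4721)·v_x + (-2)·v_y = 0, i.e. (-8.4721)·v_x + (-2)·v_y = 0,
  so v ∝ (b, λ_1 - a) = (-2, 8.4721); multiply by -1 so the first entry is positive: u = (2, -8.4721).
  ||u|| = √((2)² + (-8.4721)²) = √(75.7771) ≈ 8.705,
  v_1 = u/||u|| ≈ (0.2298, -0.9732) (||v_1|| = 1).

λ_1 = 10.4721,  λ_2 = 1.5279;  v_1 ≈ (0.2298, -0.9732)


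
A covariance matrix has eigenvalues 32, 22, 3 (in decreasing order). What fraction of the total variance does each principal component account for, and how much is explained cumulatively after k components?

Step 1 — total variance = trace(Sigma) = Σ λ_i = 32 + 22 + 3 = 57.

Step 2 — fraction explained by component i = λ_i / Σ λ:
  PC1: 32/57 = 0.5614
  PC2: 22/57 = 0.386
  PC3: 3/57 = 0.0526

Step 3 — cumulative fraction after k components = (λ_1 + ... + λ_k) / Σ λ:
  k = 1: 32/57 = 0.5614
  k = 2: (32 + 22)/57 = 54/57 = 0.9474
  k = 3: (32 + 22 + 3)/57 = 57/57 = 1

Summary (fraction, with percent):

explained: PC1 0.5614 (56.14%), PC2 0.386 (38.6%), PC3 0.0526 (5.26%);  cumulative: 0.5614, 0.9474, 1


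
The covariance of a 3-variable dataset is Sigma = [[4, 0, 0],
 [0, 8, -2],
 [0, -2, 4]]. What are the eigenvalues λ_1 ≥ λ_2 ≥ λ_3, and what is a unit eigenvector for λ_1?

Step 1 — characteristic polynomial p(λ) = det(λI - Sigma) = λ³ - tr·λ² + c_1·λ - det, where tr = trace, c_1 = sum of the principal 2×2 minors, det = det(Sigma):
  tr = 4 + 8 + 4 = 16,
  c_1 = (4·8 - (0)²) + (4·4 - (0)²) + (8·4 - (-2)²) = 32 + 16 + 28 = 76,
  det = 4·(8·4 - (-2)²) - (0)·((0)·4 - (-2)·(0)) + (0)·((0)·(-2) - 8·(0)) = 4·(28) - (0)·(0) + (0)·(0) = 112.
  So p(λ) = λ³ - 16λ² + 76λ - 112.
Step 2 — look for an integer root (rational root theorem: any rational root is an integer divisor of 112). Testing λ = 4:
  p(4) = 64 - 256 + 304 - 112 = 0  ✓
  Dividing out (λ - 4): p(λ) = (λ - 4)(λ² - 12λ + 28).
Step 3 — remaining eigenvalues from the quadratic λ² - 12λ + 28 = 0:
  Δ = 12² - 4·28 = 144 - 112 = 32,  λ = (12 ± √32)/2 = (12 ± 5.6569)/2 ≈ 8.8284 or 3.1716.
  Sorted: λ_1 = 8.8284,  λ_2 = 4,  λ_3 = 3.1716  (check: sum = 16 = tr ✓).

Step 4 — unit eigenvector for λ_1 ≈ 8.8284: v spans the null space of (Sigma - λ_1 I), whose rows are
  r_1 = (-4.8284, 0, 0),  r_2 = (0, -0.8284, -2),  r_3 = (0, -2, -4.8284).
  v is orthogonal to every row, so take v ∝ r_1 × r_2 = ((0)·(-2) - (0)·(-0.8284), (0)·(0) - (-4.8284)·(-2), (-4.8284)·(-0.8284) - (0)·(0)) ≈ (0, -9.6569, 4).
  Rescale (multiply by -1 so the first nonzero entry is positive): u = (0, 9.6569, -4).
  ||u|| = √((0)² + (9.6569)² + (-4)²) = √(109.2548) ≈ 10.4525,  v_1 = u/||u|| ≈ (0, 0.9239, -0.3827) (||v_1|| = 1).

λ_1 = 8.8284,  λ_2 = 4,  λ_3 = 3.1716;  v_1 ≈ (0, 0.9239, -0.3827)


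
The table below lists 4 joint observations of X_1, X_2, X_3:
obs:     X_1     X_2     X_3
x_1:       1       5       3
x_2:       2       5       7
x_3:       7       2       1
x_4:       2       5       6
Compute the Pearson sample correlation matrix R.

Step 1 — column means:
  mean(X_1) = (1 + 2 + 7 + 2) / 4 = 12/4 = 3
  mean(X_2) = (5 + 5 + 2 + 5) / 4 = 17/4 = 4.25
  mean(X_3) = (3 + 7 + 1 + 6) / 4 = 17/4 = 4.25

Step 2 — sample variances and covariances s[i,j] = (1/(n-1)) · Σ_k (x_{k,i} - mean_i) · (x_{k,j} - mean_j), with n-1 = 3:
  s[X_1,X_1] = ((-2)·(-2) + (-1)·(-1) + (4)·(4) + (-1)·(-1)) / 3 = 22/3 = 7.3333
  s[X_1,X_2] = ((-2)·(0.75) + (-1)·(0.75) + (4)·(-2.25) + (-1)·(0.75)) / 3 = -12/3 = -4
  s[X_1,X_3] = ((-2)·(-1.25) + (-1)·(2.75) + (4)·(-3.25) + (-1)·(1.75)) / 3 = -15/3 = -5
  s[X_2,X_2] = ((0.75)·(0.75) + (0.75)·(0.75) + (-2.25)·(-2.25) + (0.75)·(0.75)) / 3 = 6.75/3 = 2.25
  s[X_2,X_3] = ((0.75)·(-1.25) + (0.75)·(2.75) + (-2.25)·(-3.25) + (0.75)·(1.75)) / 3 = 9.75/3 = 3.25
  s[X_3,X_3] = ((-1.25)·(-1.25) + (2.75)·(2.75) + (-3.25)·(-3.25) + (1.75)·(1.75)) / 3 = 22.75/3 = 7.5833
  Sample standard deviations s_i = √(s[i,i]):
  s(X_1) = √(7.3333) = 2.708
  s(X_2) = √(2.25) = 1.5
  s(X_3) = √(7.5833) = 2.7538

Step 3 — r_{ij} = s_{ij} / (s_i · s_j):
  r[X_1,X_1] = 1 (diagonal).
  r[X_1,X_2] = -4 / (2.708 · 1.5) = -4 / 4.062 = -0.9847
  r[X_1,X_3] = -5 / (2.708 · 2.7538) = -5 / 7.4573 = -0.6705
  r[X_2,X_2] = 1 (diagonal).
  r[X_2,X_3] = 3.25 / (1.5 · 2.7538) = 3.25 / 4.1307 = 0.7868
  r[X_3,X_3] = 1 (diagonal).

R is symmetric with unit diagonal. Assembling:

R = [[1, -0.9847, -0.6705],
 [-0.9847, 1, 0.7868],
 [-0.6705, 0.7868, 1]]


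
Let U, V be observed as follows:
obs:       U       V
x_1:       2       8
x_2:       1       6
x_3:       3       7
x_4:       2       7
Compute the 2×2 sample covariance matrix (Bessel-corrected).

Step 1 — column means:
  mean(U) = (2 + 1 + 3 + 2) / 4 = 8/4 = 2
  mean(V) = (8 + 6 + 7 + 7) / 4 = 28/4 = 7

Step 2 — sample covariance S[i,j] = (1/(n-1)) · Σ_k (x_{k,i} - mean_i) · (x_{k,j} - mean_j), with n-1 = 3.
  S[U,U] = ((0)·(0) + (-1)·(-1) + (1)·(1) + (0)·(0)) / 3 = 2/3 = 0.6667
  S[U,V] = ((0)·(1) + (-1)·(-1) + (1)·(0) + (0)·(0)) / 3 = 1/3 = 0.3333
  S[V,V] = ((1)·(1) + (-1)·(-1) + (0)·(0) + (0)·(0)) / 3 = 2/3 = 0.6667

S is symmetric (S[j,i] = S[i,j]). Assembling:

S = [[0.6667, 0.3333],
 [0.3333, 0.6667]]


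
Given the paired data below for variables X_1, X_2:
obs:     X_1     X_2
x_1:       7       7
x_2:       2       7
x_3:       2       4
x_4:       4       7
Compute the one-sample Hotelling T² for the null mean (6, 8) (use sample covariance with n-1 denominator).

Step 1 — sample mean vector:
  mean(X_1) = (7 + 2 + 2 + 4) / 4 = 15/4 = 3.75
  mean(X_2) = (7 + 7 + 4 + 7) / 4 = 25/4 = 6.25
  x̄ = (3.75, 6.25),  deviation x̄ - mu_0 = (3.75, 6.25) - (6, 8) = (-2.25, -1.75).

Step 2 — sample covariance matrix, S[i,j] = (1/(n-1)) · Σ_k (x_{k,i} - mean_i) · (x_{k,j} - mean_j), divisor n-1 = 3:
  S[X_1,X_1] = ((3.25)·(3.25) + (-1.75)·(-1.75) + (-1.75)·(-1.75) + (0.25)·(0.25)) / 3 = 16.75/3 = 5.5833
  S[X_1,X_2] = ((3.25)·(0.75) + (-1.75)·(0.75) + (-1.75)·(-2.25) + (0.25)·(0.75)) / 3 = 5.25/3 = 1.75
  S[X_2,X_2] = ((0.75)·(0.75) + (0.75)·(0.75) + (-2.25)·(-2.25) + (0.75)·(0.75)) / 3 = 6.75/3 = 2.25
  S = [[5.5833, 1.75],
 [1.75, 2.25]].

Step 3 — invert S. det(S) = 5.5833·2.25 - (1.75)² = 9.5.
  S^{-1} = (1/det) · [[d, -b], [-b, a]] = [[0.2368, -0.1842],
 [-0.1842, 0.5877]].

Step 4 — quadratic form (x̄ - mu_0)^T · S^{-1} · (x̄ - mu_0):
  S^{-1} · (x̄ - mu_0) = (-0.2105, -0.614),
  (x̄ - mu_0)^T · [...] = (-2.25)·(-0.2105) + (-1.75)·(-0.614) = 1.5482.

Step 5 — scale by n: T² = 4 · 1.5482 = 6.193.

T² ≈ 6.193


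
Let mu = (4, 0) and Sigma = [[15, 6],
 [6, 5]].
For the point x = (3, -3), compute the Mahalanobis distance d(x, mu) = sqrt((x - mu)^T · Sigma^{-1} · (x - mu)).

Step 1 — centre the observation: (x - mu) = (-1, -3).

Step 2 — invert Sigma. det(Sigma) = 15·5 - (6)² = 39.
  Sigma^{-1} = (1/det) · [[d, -b], [-b, a]] = [[0.1282, -0.1538],
 [-0.1538, 0.3846]].

Step 3 — form the quadratic (x - mu)^T · Sigma^{-1} · (x - mu):
  Sigma^{-1} · (x - mu) = (0.3333, -1).
  (x - mu)^T · [Sigma^{-1} · (x - mu)] = (-1)·(0.3333) + (-3)·(-1) = 2.6667.

Step 4 — take square root: d = √(2.6667) ≈ 1.633.

d(x, mu) = √(2.6667) ≈ 1.633


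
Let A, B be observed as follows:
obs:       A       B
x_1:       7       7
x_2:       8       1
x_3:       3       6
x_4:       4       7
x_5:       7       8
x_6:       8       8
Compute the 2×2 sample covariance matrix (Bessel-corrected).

Step 1 — column means:
  mean(A) = (7 + 8 + 3 + 4 + 7 + 8) / 6 = 37/6 = 6.1667
  mean(B) = (7 + 1 + 6 + 7 + 8 + 8) / 6 = 37/6 = 6.1667

Step 2 — sample covariance S[i,j] = (1/(n-1)) · Σ_k (x_{k,i} - mean_i) · (x_{k,j} - mean_j), with n-1 = 5.
  S[A,A] = ((0.8333)·(0.8333) + (1.8333)·(1.8333) + (-3.1667)·(-3.1667) + (-2.1667)·(-2.1667) + (0.8333)·(0.8333) + (1.8333)·(1.8333)) / 5 = 22.8333/5 = 4.5667
  S[A,B] = ((0.8333)·(0.8333) + (1.8333)·(-5.1667) + (-3.1667)·(-0.1667) + (-2.1667)·(0.8333) + (0.8333)·(1.8333) + (1.8333)·(1.8333)) / 5 = -5.1667/5 = -1.0333
  S[B,B] = ((0.8333)·(0.8333) + (-5.1667)·(-5.1667) + (-0.1667)·(-0.1667) + (0.8333)·(0.8333) + (1.8333)·(1.8333) + (1.8333)·(1.8333)) / 5 = 34.8333/5 = 6.9667

S is symmetric (S[j,i] = S[i,j]). Assembling:

S = [[4.5667, -1.0333],
 [-1.0333, 6.9667]]


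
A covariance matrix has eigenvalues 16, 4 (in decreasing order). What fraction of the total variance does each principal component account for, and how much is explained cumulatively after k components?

Step 1 — total variance = trace(Sigma) = Σ λ_i = 16 + 4 = 20.

Step 2 — fraction explained by component i = λ_i / Σ λ:
  PC1: 16/20 = 0.8
  PC2: 4/20 = 0.2

Step 3 — cumulative fraction after k components = (λ_1 + ... + λ_k) / Σ λ:
  k = 1: 16/20 = 0.8
  k = 2: (16 + 4)/20 = 20/20 = 1

Summary (fraction, with percent):

explained: PC1 0.8 (80%), PC2 0.2 (20%);  cumulative: 0.8, 1


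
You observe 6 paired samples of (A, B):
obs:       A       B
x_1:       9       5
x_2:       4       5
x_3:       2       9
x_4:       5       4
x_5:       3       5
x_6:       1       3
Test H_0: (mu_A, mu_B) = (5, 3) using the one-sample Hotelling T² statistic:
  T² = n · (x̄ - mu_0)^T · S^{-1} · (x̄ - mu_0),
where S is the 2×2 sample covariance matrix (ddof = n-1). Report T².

Step 1 — sample mean vector:
  mean(A) = (9 + 4 + 2 + 5 + 3 + 1) / 6 = 24/6 = 4
  mean(B) = (5 + 5 + 9 + 4 + 5 + 3) / 6 = 31/6 = 5.1667
  x̄ = (4, 5.1667),  deviation x̄ - mu_0 = (4, 5.1667) - (5, 3) = (-1, 2.1667).

Step 2 — sample covariance matrix, S[i,j] = (1/(n-1)) · Σ_k (x_{k,i} - mean_i) · (x_{k,j} - mean_j), divisor n-1 = 5:
  S[A,A] = ((5)·(5) + (0)·(0) + (-2)·(-2) + (1)·(1) + (-1)·(-1) + (-3)·(-3)) / 5 = 40/5 = 8
  S[A,B] = ((5)·(-0.1667) + (0)·(-0.1667) + (-2)·(3.8333) + (1)·(-1.1667) + (-1)·(-0.1667) + (-3)·(-2.1667)) / 5 = -3/5 = -0.6
  S[B,B] = ((-0.1667)·(-0.1667) + (-0.1667)·(-0.1667) + (3.8333)·(3.8333) + (-1.1667)·(-1.1667) + (-0.1667)·(-0.1667) + (-2.1667)·(-2.1667)) / 5 = 20.8333/5 = 4.1667
  S = [[8, -0.6],
 [-0.6, 4.1667]].

Step 3 — invert S. det(S) = 8·4.1667 - (-0.6)² = 32.9733.
  S^{-1} = (1/det) · [[d, -b], [-b, a]] = [[0.1264, 0.0182],
 [0.0182, 0.2426]].

Step 4 — quadratic form (x̄ - mu_0)^T · S^{-1} · (x̄ - mu_0):
  S^{-1} · (x̄ - mu_0) = (-0.0869, 0.5075),
  (x̄ - mu_0)^T · [...] = (-1)·(-0.0869) + (2.1667)·(0.5075) = 1.1865.

Step 5 — scale by n: T² = 6 · 1.1865 = 7.1189.

T² ≈ 7.1189


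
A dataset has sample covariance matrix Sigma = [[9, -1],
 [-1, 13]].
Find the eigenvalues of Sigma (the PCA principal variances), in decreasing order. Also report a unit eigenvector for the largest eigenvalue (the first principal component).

Step 1 — characteristic polynomial of 2×2 Sigma:
  det(Sigma - λI) = λ² - trace · λ + det = 0.
  trace = 9 + 13 = 22, det = 9·13 - (-1)² = 116.
Step 2 — discriminant:
  Δ = trace² - 4·det = 484 - 464 = 20.
Step 3 — eigenvalues:
  λ = (trace ± √Δ)/2 = (22 ± 4.4721)/2,
  λ_1 = 13.2361,  λ_2 = 8.7639.

Step 4 — unit eigenvector for λ_1: solve (Sigma - λ_1 I)v = 0. First row:
  (9 - 13.2361)·v_x + (-1)·v_y = 0, i.e. (-4.2361)·v_x + (-1)·v_y = 0,
  so v ∝ (b, λ_1 - a) = (-1, 4.2361); multiply by -1 so the first entry is positive: u = (1, -4.2361).
  ||u|| = √((1)² + (-4.2361)²) = √(18.9443) ≈ 4.3525,
  v_1 = u/||u|| ≈ (0.2298, -0.9732) (||v_1|| = 1).

λ_1 = 13.2361,  λ_2 = 8.7639;  v_1 ≈ (0.2298, -0.9732)


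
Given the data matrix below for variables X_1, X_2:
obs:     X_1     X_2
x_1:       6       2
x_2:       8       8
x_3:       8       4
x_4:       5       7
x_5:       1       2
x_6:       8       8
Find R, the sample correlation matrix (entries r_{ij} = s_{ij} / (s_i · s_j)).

Step 1 — column means:
  mean(X_1) = (6 + 8 + 8 + 5 + 1 + 8) / 6 = 36/6 = 6
  mean(X_2) = (2 + 8 + 4 + 7 + 2 + 8) / 6 = 31/6 = 5.1667

Step 2 — sample variances and covariances s[i,j] = (1/(n-1)) · Σ_k (x_{k,i} - mean_i) · (x_{k,j} - mean_j), with n-1 = 5:
  s[X_1,X_1] = ((0)·(0) + (2)·(2) + (2)·(2) + (-1)·(-1) + (-5)·(-5) + (2)·(2)) / 5 = 38/5 = 7.6
  s[X_1,X_2] = ((0)·(-3.1667) + (2)·(2.8333) + (2)·(-1.1667) + (-1)·(1.8333) + (-5)·(-3.1667) + (2)·(2.8333)) / 5 = 23/5 = 4.6
  s[X_2,X_2] = ((-3.1667)·(-3.1667) + (2.8333)·(2.8333) + (-1.1667)·(-1.1667) + (1.8333)·(1.8333) + (-3.1667)·(-3.1667) + (2.8333)·(2.8333)) / 5 = 40.8333/5 = 8.1667
  Sample standard deviations s_i = √(s[i,i]):
  s(X_1) = √(7.6) = 2.7568
  s(X_2) = √(8.1667) = 2.8577

Step 3 — r_{ij} = s_{ij} / (s_i · s_j):
  r[X_1,X_1] = 1 (diagonal).
  r[X_1,X_2] = 4.6 / (2.7568 · 2.8577) = 4.6 / 7.8782 = 0.5839
  r[X_2,X_2] = 1 (diagonal).

R is symmetric with unit diagonal. Assembling:

R = [[1, 0.5839],
 [0.5839, 1]]


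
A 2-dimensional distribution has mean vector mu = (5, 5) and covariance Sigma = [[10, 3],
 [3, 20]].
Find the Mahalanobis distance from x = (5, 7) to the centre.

Step 1 — centre the observation: (x - mu) = (0, 2).

Step 2 — invert Sigma. det(Sigma) = 10·20 - (3)² = 191.
  Sigma^{-1} = (1/det) · [[d, -b], [-b, a]] = [[0.1047, -0.0157],
 [-0.0157, 0.0524]].

Step 3 — form the quadratic (x - mu)^T · Sigma^{-1} · (x - mu):
  Sigma^{-1} · (x - mu) = (-0.0314, 0.1047).
  (x - mu)^T · [Sigma^{-1} · (x - mu)] = (0)·(-0.0314) + (2)·(0.1047) = 0.2094.

Step 4 — take square root: d = √(0.2094) ≈ 0.4576.

d(x, mu) = √(0.2094) ≈ 0.4576


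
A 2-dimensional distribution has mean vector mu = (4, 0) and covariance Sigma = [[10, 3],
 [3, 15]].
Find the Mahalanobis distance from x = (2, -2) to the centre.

Step 1 — centre the observation: (x - mu) = (-2, -2).

Step 2 — invert Sigma. det(Sigma) = 10·15 - (3)² = 141.
  Sigma^{-1} = (1/det) · [[d, -b], [-b, a]] = [[0.1064, -0.0213],
 [-0.0213, 0.0709]].

Step 3 — form the quadratic (x - mu)^T · Sigma^{-1} · (x - mu):
  Sigma^{-1} · (x - mu) = (-0.1702, -0.0993).
  (x - mu)^T · [Sigma^{-1} · (x - mu)] = (-2)·(-0.1702) + (-2)·(-0.0993) = 0.539.

Step 4 — take square root: d = √(0.539) ≈ 0.7342.

d(x, mu) = √(0.539) ≈ 0.7342


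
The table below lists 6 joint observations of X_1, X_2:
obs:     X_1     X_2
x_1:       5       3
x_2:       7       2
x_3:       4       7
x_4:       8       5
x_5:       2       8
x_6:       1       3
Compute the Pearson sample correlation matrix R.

Step 1 — column means:
  mean(X_1) = (5 + 7 + 4 + 8 + 2 + 1) / 6 = 27/6 = 4.5
  mean(X_2) = (3 + 2 + 7 + 5 + 8 + 3) / 6 = 28/6 = 4.6667

Step 2 — sample variances and covariances s[i,j] = (1/(n-1)) · Σ_k (x_{k,i} - mean_i) · (x_{k,j} - mean_j), with n-1 = 5:
  s[X_1,X_1] = ((0.5)·(0.5) + (2.5)·(2.5) + (-0.5)·(-0.5) + (3.5)·(3.5) + (-2.5)·(-2.5) + (-3.5)·(-3.5)) / 5 = 37.5/5 = 7.5
  s[X_1,X_2] = ((0.5)·(-1.6667) + (2.5)·(-2.6667) + (-0.5)·(2.3333) + (3.5)·(0.3333) + (-2.5)·(3.3333) + (-3.5)·(-1.6667)) / 5 = -10/5 = -2
  s[X_2,X_2] = ((-1.6667)·(-1.6667) + (-2.6667)·(-2.6667) + (2.3333)·(2.3333) + (0.3333)·(0.3333) + (3.3333)·(3.3333) + (-1.6667)·(-1.6667)) / 5 = 29.3333/5 = 5.8667
  Sample standard deviations s_i = √(s[i,i]):
  s(X_1) = √(7.5) = 2.7386
  s(X_2) = √(5.8667) = 2.4221

Step 3 — r_{ij} = s_{ij} / (s_i · s_j):
  r[X_1,X_1] = 1 (diagonal).
  r[X_1,X_2] = -2 / (2.7386 · 2.4221) = -2 / 6.6332 = -0.3015
  r[X_2,X_2] = 1 (diagonal).

R is symmetric with unit diagonal. Assembling:

R = [[1, -0.3015],
 [-0.3015, 1]]


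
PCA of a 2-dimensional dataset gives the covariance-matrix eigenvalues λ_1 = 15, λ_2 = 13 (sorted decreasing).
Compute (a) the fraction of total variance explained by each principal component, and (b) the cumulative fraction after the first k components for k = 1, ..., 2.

Step 1 — total variance = trace(Sigma) = Σ λ_i = 15 + 13 = 28.

Step 2 — fraction explained by component i = λ_i / Σ λ:
  PC1: 15/28 = 0.5357
  PC2: 13/28 = 0.4643

Step 3 — cumulative fraction after k components = (λ_1 + ... + λ_k) / Σ λ:
  k = 1: 15/28 = 0.5357
  k = 2: (15 + 13)/28 = 28/28 = 1

Summary (fraction, with percent):

explained: PC1 0.5357 (53.57%), PC2 0.4643 (46.43%);  cumulative: 0.5357, 1


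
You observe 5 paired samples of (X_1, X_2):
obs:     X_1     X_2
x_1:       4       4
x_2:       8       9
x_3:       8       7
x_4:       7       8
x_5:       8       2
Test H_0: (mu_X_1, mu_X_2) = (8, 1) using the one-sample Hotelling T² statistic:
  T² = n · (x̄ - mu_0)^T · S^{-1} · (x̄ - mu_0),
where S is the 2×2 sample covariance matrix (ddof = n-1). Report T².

Step 1 — sample mean vector:
  mean(X_1) = (4 + 8 + 8 + 7 + 8) / 5 = 35/5 = 7
  mean(X_2) = (4 + 9 + 7 + 8 + 2) / 5 = 30/5 = 6
  x̄ = (7, 6),  deviation x̄ - mu_0 = (7, 6) - (8, 1) = (-1, 5).

Step 2 — sample covariance matrix, S[i,j] = (1/(n-1)) · Σ_k (x_{k,i} - mean_i) · (x_{k,j} - mean_j), divisor n-1 = 4:
  S[X_1,X_1] = ((-3)·(-3) + (1)·(1) + (1)·(1) + (0)·(0) + (1)·(1)) / 4 = 12/4 = 3
  S[X_1,X_2] = ((-3)·(-2) + (1)·(3) + (1)·(1) + (0)·(2) + (1)·(-4)) / 4 = 6/4 = 1.5
  S[X_2,X_2] = ((-2)·(-2) + (3)·(3) + (1)·(1) + (2)·(2) + (-4)·(-4)) / 4 = 34/4 = 8.5
  S = [[3, 1.5],
 [1.5, 8.5]].

Step 3 — invert S. det(S) = 3·8.5 - (1.5)² = 23.25.
  S^{-1} = (1/det) · [[d, -b], [-b, a]] = [[0.3656, -0.0645],
 [-0.0645, 0.129]].

Step 4 — quadratic form (x̄ - mu_0)^T · S^{-1} · (x̄ - mu_0):
  S^{-1} · (x̄ - mu_0) = (-0.6882, 0.7097),
  (x̄ - mu_0)^T · [...] = (-1)·(-0.6882) + (5)·(0.7097) = 4.2366.

Step 5 — scale by n: T² = 5 · 4.2366 = 21.1828.

T² ≈ 21.1828


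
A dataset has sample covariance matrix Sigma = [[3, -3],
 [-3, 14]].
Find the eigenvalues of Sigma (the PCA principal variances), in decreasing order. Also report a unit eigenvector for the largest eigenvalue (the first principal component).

Step 1 — characteristic polynomial of 2×2 Sigma:
  det(Sigma - λI) = λ² - trace · λ + det = 0.
  trace = 3 + 14 = 17, det = 3·14 - (-3)² = 33.
Step 2 — discriminant:
  Δ = trace² - 4·det = 289 - 132 = 157.
Step 3 — eigenvalues:
  λ = (trace ± √Δ)/2 = (17 ± 12.53)/2,
  λ_1 = 14.765,  λ_2 = 2.235.

Step 4 — unit eigenvector for λ_1: solve (Sigma - λ_1 I)v = 0. First row:
  (3 - 14.765)·v_x + (-3)·v_y = 0, i.e. (-11.765)·v_x + (-3)·v_y = 0,
  so v ∝ (b, λ_1 - a) = (-3, 11.765); multiply by -1 so the first entry is positive: u = (3, -11.765).
  ||u|| = √((3)² + (-11.765)²) = √(147.4148) ≈ 12.1414,
  v_1 = u/||u|| ≈ (0.2471, -0.969) (||v_1|| = 1).

λ_1 = 14.765,  λ_2 = 2.235;  v_1 ≈ (0.2471, -0.969)


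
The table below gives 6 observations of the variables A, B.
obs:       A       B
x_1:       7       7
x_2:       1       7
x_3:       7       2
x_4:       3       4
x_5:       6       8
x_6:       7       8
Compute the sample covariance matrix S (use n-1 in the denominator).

Step 1 — column means:
  mean(A) = (7 + 1 + 7 + 3 + 6 + 7) / 6 = 31/6 = 5.1667
  mean(B) = (7 + 7 + 2 + 4 + 8 + 8) / 6 = 36/6 = 6

Step 2 — sample covariance S[i,j] = (1/(n-1)) · Σ_k (x_{k,i} - mean_i) · (x_{k,j} - mean_j), with n-1 = 5.
  S[A,A] = ((1.8333)·(1.8333) + (-4.1667)·(-4.1667) + (1.8333)·(1.8333) + (-2.1667)·(-2.1667) + (0.8333)·(0.8333) + (1.8333)·(1.8333)) / 5 = 32.8333/5 = 6.5667
  S[A,B] = ((1.8333)·(1) + (-4.1667)·(1) + (1.8333)·(-4) + (-2.1667)·(-2) + (0.8333)·(2) + (1.8333)·(2)) / 5 = 0/5 = 0
  S[B,B] = ((1)·(1) + (1)·(1) + (-4)·(-4) + (-2)·(-2) + (2)·(2) + (2)·(2)) / 5 = 30/5 = 6

S is symmetric (S[j,i] = S[i,j]). Assembling:

S = [[6.5667, 0],
 [0, 6]]


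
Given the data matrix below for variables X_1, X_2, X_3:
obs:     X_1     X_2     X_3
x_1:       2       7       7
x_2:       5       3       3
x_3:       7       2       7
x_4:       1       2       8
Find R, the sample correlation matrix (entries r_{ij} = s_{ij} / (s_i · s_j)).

Step 1 — column means:
  mean(X_1) = (2 + 5 + 7 + 1) / 4 = 15/4 = 3.75
  mean(X_2) = (7 + 3 + 2 + 2) / 4 = 14/4 = 3.5
  mean(X_3) = (7 + 3 + 7 + 8) / 4 = 25/4 = 6.25

Step 2 — sample variances and covariances s[i,j] = (1/(n-1)) · Σ_k (x_{k,i} - mean_i) · (x_{k,j} - mean_j), with n-1 = 3:
  s[X_1,X_1] = ((-1.75)·(-1.75) + (1.25)·(1.25) + (3.25)·(3.25) + (-2.75)·(-2.75)) / 3 = 22.75/3 = 7.5833
  s[X_1,X_2] = ((-1.75)·(3.5) + (1.25)·(-0.5) + (3.25)·(-1.5) + (-2.75)·(-1.5)) / 3 = -7.5/3 = -2.5
  s[X_1,X_3] = ((-1.75)·(0.75) + (1.25)·(-3.25) + (3.25)·(0.75) + (-2.75)·(1.75)) / 3 = -7.75/3 = -2.5833
  s[X_2,X_2] = ((3.5)·(3.5) + (-0.5)·(-0.5) + (-1.5)·(-1.5) + (-1.5)·(-1.5)) / 3 = 17/3 = 5.6667
  s[X_2,X_3] = ((3.5)·(0.75) + (-0.5)·(-3.25) + (-1.5)·(0.75) + (-1.5)·(1.75)) / 3 = 0.5/3 = 0.1667
  s[X_3,X_3] = ((0.75)·(0.75) + (-3.25)·(-3.25) + (0.75)·(0.75) + (1.75)·(1.75)) / 3 = 14.75/3 = 4.9167
  Sample standard deviations s_i = √(s[i,i]):
  s(X_1) = √(7.5833) = 2.7538
  s(X_2) = √(5.6667) = 2.3805
  s(X_3) = √(4.9167) = 2.2174

Step 3 — r_{ij} = s_{ij} / (s_i · s_j):
  r[X_1,X_1] = 1 (diagonal).
  r[X_1,X_2] = -2.5 / (2.7538 · 2.3805) = -2.5 / 6.5553 = -0.3814
  r[X_1,X_3] = -2.5833 / (2.7538 · 2.2174) = -2.5833 / 6.1061 = -0.4231
  r[X_2,X_2] = 1 (diagonal).
  r[X_2,X_3] = 0.1667 / (2.3805 · 2.2174) = 0.1667 / 5.2784 = 0.0316
  r[X_3,X_3] = 1 (diagonal).

R is symmetric with unit diagonal. Assembling:

R = [[1, -0.3814, -0.4231],
 [-0.3814, 1, 0.0316],
 [-0.4231, 0.0316, 1]]


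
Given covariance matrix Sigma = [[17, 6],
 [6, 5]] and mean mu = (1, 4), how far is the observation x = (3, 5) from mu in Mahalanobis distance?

Step 1 — centre the observation: (x - mu) = (2, 1).

Step 2 — invert Sigma. det(Sigma) = 17·5 - (6)² = 49.
  Sigma^{-1} = (1/det) · [[d, -b], [-b, a]] = [[0.102, -0.1224],
 [-0.1224, 0.3469]].

Step 3 — form the quadratic (x - mu)^T · Sigma^{-1} · (x - mu):
  Sigma^{-1} · (x - mu) = (0.0816, 0.102).
  (x - mu)^T · [Sigma^{-1} · (x - mu)] = (2)·(0.0816) + (1)·(0.102) = 0.2653.

Step 4 — take square root: d = √(0.2653) ≈ 0.5151.

d(x, mu) = √(0.2653) ≈ 0.5151


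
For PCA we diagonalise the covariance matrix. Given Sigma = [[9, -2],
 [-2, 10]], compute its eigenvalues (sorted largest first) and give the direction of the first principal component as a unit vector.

Step 1 — characteristic polynomial of 2×2 Sigma:
  det(Sigma - λI) = λ² - trace · λ + det = 0.
  trace = 9 + 10 = 19, det = 9·10 - (-2)² = 86.
Step 2 — discriminant:
  Δ = trace² - 4·det = 361 - 344 = 17.
Step 3 — eigenvalues:
  λ = (trace ± √Δ)/2 = (19 ± 4.1231)/2,
  λ_1 = 11.5616,  λ_2 = 7.4384.

Step 4 — unit eigenvector for λ_1: solve (Sigma - λ_1 I)v = 0. First row:
  (9 - 11.5616)·v_x + (-2)·v_y = 0, i.e. (-2.5616)·v_x + (-2)·v_y = 0,
  so v ∝ (b, λ_1 - a) = (-2, 2.5616); multiply by -1 so the first entry is positive: u = (2, -2.5616).
  ||u|| = √((2)² + (-2.5616)²) = √(10.5616) ≈ 3.2499,
  v_1 = u/||u|| ≈ (0.6154, -0.7882) (||v_1|| = 1).

λ_1 = 11.5616,  λ_2 = 7.4384;  v_1 ≈ (0.6154, -0.7882)


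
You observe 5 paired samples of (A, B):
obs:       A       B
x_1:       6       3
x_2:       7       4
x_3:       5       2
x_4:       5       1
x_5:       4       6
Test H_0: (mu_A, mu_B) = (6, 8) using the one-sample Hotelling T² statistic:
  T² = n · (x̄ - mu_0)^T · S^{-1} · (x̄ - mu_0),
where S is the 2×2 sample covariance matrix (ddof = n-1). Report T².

Step 1 — sample mean vector:
  mean(A) = (6 + 7 + 5 + 5 + 4) / 5 = 27/5 = 5.4
  mean(B) = (3 + 4 + 2 + 1 + 6) / 5 = 16/5 = 3.2
  x̄ = (5.4, 3.2),  deviation x̄ - mu_0 = (5.4, 3.2) - (6, 8) = (-0.6, -4.8).

Step 2 — sample covariance matrix, S[i,j] = (1/(n-1)) · Σ_k (x_{k,i} - mean_i) · (x_{k,j} - mean_j), divisor n-1 = 4:
  S[A,A] = ((0.6)·(0.6) + (1.6)·(1.6) + (-0.4)·(-0.4) + (-0.4)·(-0.4) + (-1.4)·(-1.4)) / 4 = 5.2/4 = 1.3
  S[A,B] = ((0.6)·(-0.2) + (1.6)·(0.8) + (-0.4)·(-1.2) + (-0.4)·(-2.2) + (-1.4)·(2.8)) / 4 = -1.4/4 = -0.35
  S[B,B] = ((-0.2)·(-0.2) + (0.8)·(0.8) + (-1.2)·(-1.2) + (-2.2)·(-2.2) + (2.8)·(2.8)) / 4 = 14.8/4 = 3.7
  S = [[1.3, -0.35],
 [-0.35, 3.7]].

Step 3 — invert S. det(S) = 1.3·3.7 - (-0.35)² = 4.6875.
  S^{-1} = (1/det) · [[d, -b], [-b, a]] = [[0.7893, 0.0747],
 [0.0747, 0.2773]].

Step 4 — quadratic form (x̄ - mu_0)^T · S^{-1} · (x̄ - mu_0):
  S^{-1} · (x̄ - mu_0) = (-0.832, -1.376),
  (x̄ - mu_0)^T · [...] = (-0.6)·(-0.832) + (-4.8)·(-1.376) = 7.104.

Step 5 — scale by n: T² = 5 · 7.104 = 35.52.

T² ≈ 35.52


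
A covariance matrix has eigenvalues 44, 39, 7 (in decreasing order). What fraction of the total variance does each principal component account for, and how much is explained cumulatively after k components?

Step 1 — total variance = trace(Sigma) = Σ λ_i = 44 + 39 + 7 = 90.

Step 2 — fraction explained by component i = λ_i / Σ λ:
  PC1: 44/90 = 0.4889
  PC2: 39/90 = 0.4333
  PC3: 7/90 = 0.0778

Step 3 — cumulative fraction after k components = (λ_1 + ... + λ_k) / Σ λ:
  k = 1: 44/90 = 0.4889
  k = 2: (44 + 39)/90 = 83/90 = 0.9222
  k = 3: (44 + 39 + 7)/90 = 90/90 = 1

Summary (fraction, with percent):

explained: PC1 0.4889 (48.89%), PC2 0.4333 (43.33%), PC3 0.0778 (7.78%);  cumulative: 0.4889, 0.9222, 1


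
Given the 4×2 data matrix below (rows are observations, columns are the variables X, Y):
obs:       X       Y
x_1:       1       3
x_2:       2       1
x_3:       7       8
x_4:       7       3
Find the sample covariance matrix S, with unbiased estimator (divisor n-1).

Step 1 — column means:
  mean(X) = (1 + 2 + 7 + 7) / 4 = 17/4 = 4.25
  mean(Y) = (3 + 1 + 8 + 3) / 4 = 15/4 = 3.75

Step 2 — sample covariance S[i,j] = (1/(n-1)) · Σ_k (x_{k,i} - mean_i) · (x_{k,j} - mean_j), with n-1 = 3.
  S[X,X] = ((-3.25)·(-3.25) + (-2.25)·(-2.25) + (2.75)·(2.75) + (2.75)·(2.75)) / 3 = 30.75/3 = 10.25
  S[X,Y] = ((-3.25)·(-0.75) + (-2.25)·(-2.75) + (2.75)·(4.25) + (2.75)·(-0.75)) / 3 = 18.25/3 = 6.0833
  S[Y,Y] = ((-0.75)·(-0.75) + (-2.75)·(-2.75) + (4.25)·(4.25) + (-0.75)·(-0.75)) / 3 = 26.75/3 = 8.9167

S is symmetric (S[j,i] = S[i,j]). Assembling:

S = [[10.25, 6.0833],
 [6.0833, 8.9167]]


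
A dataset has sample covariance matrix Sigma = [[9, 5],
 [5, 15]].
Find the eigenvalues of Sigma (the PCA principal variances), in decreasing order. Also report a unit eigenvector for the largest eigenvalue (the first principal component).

Step 1 — characteristic polynomial of 2×2 Sigma:
  det(Sigma - λI) = λ² - trace · λ + det = 0.
  trace = 9 + 15 = 24, det = 9·15 - (5)² = 110.
Step 2 — discriminant:
  Δ = trace² - 4·det = 576 - 440 = 136.
Step 3 — eigenvalues:
  λ = (trace ± √Δ)/2 = (24 ± 11.6619)/2,
  λ_1 = 17.831,  λ_2 = 6.169.

Step 4 — unit eigenvector for λ_1: solve (Sigma - λ_1 I)v = 0. First row:
  (9 - 17.831)·v_x + (5)·v_y = 0, i.e. (-8.831)·v_x + (5)·v_y = 0,
  so v ∝ (b, λ_1 - a) = (5, 8.831) = u.
  ||u|| = √((5)² + (8.831)²) = √(102.9857) ≈ 10.1482,
  v_1 = u/||u|| ≈ (0.4927, 0.8702) (||v_1|| = 1).

λ_1 = 17.831,  λ_2 = 6.169;  v_1 ≈ (0.4927, 0.8702)


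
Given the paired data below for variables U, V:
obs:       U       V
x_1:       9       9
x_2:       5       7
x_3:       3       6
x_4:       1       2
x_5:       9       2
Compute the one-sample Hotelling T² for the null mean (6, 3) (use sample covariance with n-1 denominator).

Step 1 — sample mean vector:
  mean(U) = (9 + 5 + 3 + 1 + 9) / 5 = 27/5 = 5.4
  mean(V) = (9 + 7 + 6 + 2 + 2) / 5 = 26/5 = 5.2
  x̄ = (5.4, 5.2),  deviation x̄ - mu_0 = (5.4, 5.2) - (6, 3) = (-0.6, 2.2).

Step 2 — sample covariance matrix, S[i,j] = (1/(n-1)) · Σ_k (x_{k,i} - mean_i) · (x_{k,j} - mean_j), divisor n-1 = 4:
  S[U,U] = ((3.6)·(3.6) + (-0.4)·(-0.4) + (-2.4)·(-2.4) + (-4.4)·(-4.4) + (3.6)·(3.6)) / 4 = 51.2/4 = 12.8
  S[U,V] = ((3.6)·(3.8) + (-0.4)·(1.8) + (-2.4)·(0.8) + (-4.4)·(-3.2) + (3.6)·(-3.2)) / 4 = 13.6/4 = 3.4
  S[V,V] = ((3.8)·(3.8) + (1.8)·(1.8) + (0.8)·(0.8) + (-3.2)·(-3.2) + (-3.2)·(-3.2)) / 4 = 38.8/4 = 9.7
  S = [[12.8, 3.4],
 [3.4, 9.7]].

Step 3 — invert S. det(S) = 12.8·9.7 - (3.4)² = 112.6.
  S^{-1} = (1/det) · [[d, -b], [-b, a]] = [[0.0861, -0.0302],
 [-0.0302, 0.1137]].

Step 4 — quadratic form (x̄ - mu_0)^T · S^{-1} · (x̄ - mu_0):
  S^{-1} · (x̄ - mu_0) = (-0.1181, 0.2682),
  (x̄ - mu_0)^T · [...] = (-0.6)·(-0.1181) + (2.2)·(0.2682) = 0.6609.

Step 5 — scale by n: T² = 5 · 0.6609 = 3.3046.

T² ≈ 3.3046


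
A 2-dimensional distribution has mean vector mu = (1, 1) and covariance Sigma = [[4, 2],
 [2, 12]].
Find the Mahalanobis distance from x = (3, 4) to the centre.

Step 1 — centre the observation: (x - mu) = (2, 3).

Step 2 — invert Sigma. det(Sigma) = 4·12 - (2)² = 44.
  Sigma^{-1} = (1/det) · [[d, -b], [-b, a]] = [[0.2727, -0.0455],
 [-0.0455, 0.0909]].

Step 3 — form the quadratic (x - mu)^T · Sigma^{-1} · (x - mu):
  Sigma^{-1} · (x - mu) = (0.4091, 0.1818).
  (x - mu)^T · [Sigma^{-1} · (x - mu)] = (2)·(0.4091) + (3)·(0.1818) = 1.3636.

Step 4 — take square root: d = √(1.3636) ≈ 1.1677.

d(x, mu) = √(1.3636) ≈ 1.1677


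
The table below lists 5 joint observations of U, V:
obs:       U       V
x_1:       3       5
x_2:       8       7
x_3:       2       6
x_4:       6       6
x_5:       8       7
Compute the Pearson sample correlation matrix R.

Step 1 — column means:
  mean(U) = (3 + 8 + 2 + 6 + 8) / 5 = 27/5 = 5.4
  mean(V) = (5 + 7 + 6 + 6 + 7) / 5 = 31/5 = 6.2

Step 2 — sample variances and covariances s[i,j] = (1/(n-1)) · Σ_k (x_{k,i} - mean_i) · (x_{k,j} - mean_j), with n-1 = 4:
  s[U,U] = ((-2.4)·(-2.4) + (2.6)·(2.6) + (-3.4)·(-3.4) + (0.6)·(0.6) + (2.6)·(2.6)) / 4 = 31.2/4 = 7.8
  s[U,V] = ((-2.4)·(-1.2) + (2.6)·(0.8) + (-3.4)·(-0.2) + (0.6)·(-0.2) + (2.6)·(0.8)) / 4 = 7.6/4 = 1.9
  s[V,V] = ((-1.2)·(-1.2) + (0.8)·(0.8) + (-0.2)·(-0.2) + (-0.2)·(-0.2) + (0.8)·(0.8)) / 4 = 2.8/4 = 0.7
  Sample standard deviations s_i = √(s[i,i]):
  s(U) = √(7.8) = 2.7928
  s(V) = √(0.7) = 0.8367

Step 3 — r_{ij} = s_{ij} / (s_i · s_j):
  r[U,U] = 1 (diagonal).
  r[U,V] = 1.9 / (2.7928 · 0.8367) = 1.9 / 2.3367 = 0.8131
  r[V,V] = 1 (diagonal).

R is symmetric with unit diagonal. Assembling:

R = [[1, 0.8131],
 [0.8131, 1]]


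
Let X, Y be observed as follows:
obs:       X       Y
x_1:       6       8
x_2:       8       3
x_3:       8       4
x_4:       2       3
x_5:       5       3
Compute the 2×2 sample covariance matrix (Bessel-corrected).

Step 1 — column means:
  mean(X) = (6 + 8 + 8 + 2 + 5) / 5 = 29/5 = 5.8
  mean(Y) = (8 + 3 + 4 + 3 + 3) / 5 = 21/5 = 4.2

Step 2 — sample covariance S[i,j] = (1/(n-1)) · Σ_k (x_{k,i} - mean_i) · (x_{k,j} - mean_j), with n-1 = 4.
  S[X,X] = ((0.2)·(0.2) + (2.2)·(2.2) + (2.2)·(2.2) + (-3.8)·(-3.8) + (-0.8)·(-0.8)) / 4 = 24.8/4 = 6.2
  S[X,Y] = ((0.2)·(3.8) + (2.2)·(-1.2) + (2.2)·(-0.2) + (-3.8)·(-1.2) + (-0.8)·(-1.2)) / 4 = 3.2/4 = 0.8
  S[Y,Y] = ((3.8)·(3.8) + (-1.2)·(-1.2) + (-0.2)·(-0.2) + (-1.2)·(-1.2) + (-1.2)·(-1.2)) / 4 = 18.8/4 = 4.7

S is symmetric (S[j,i] = S[i,j]). Assembling:

S = [[6.2, 0.8],
 [0.8, 4.7]]


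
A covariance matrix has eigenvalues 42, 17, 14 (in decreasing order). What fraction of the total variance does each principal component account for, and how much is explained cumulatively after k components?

Step 1 — total variance = trace(Sigma) = Σ λ_i = 42 + 17 + 14 = 73.

Step 2 — fraction explained by component i = λ_i / Σ λ:
  PC1: 42/73 = 0.5753
  PC2: 17/73 = 0.2329
  PC3: 14/73 = 0.1918

Step 3 — cumulative fraction after k components = (λ_1 + ... + λ_k) / Σ λ:
  k = 1: 42/73 = 0.5753
  k = 2: (42 + 17)/73 = 59/73 = 0.8082
  k = 3: (42 + 17 + 14)/73 = 73/73 = 1

Summary (fraction, with percent):

explained: PC1 0.5753 (57.53%), PC2 0.2329 (23.29%), PC3 0.1918 (19.18%);  cumulative: 0.5753, 0.8082, 1


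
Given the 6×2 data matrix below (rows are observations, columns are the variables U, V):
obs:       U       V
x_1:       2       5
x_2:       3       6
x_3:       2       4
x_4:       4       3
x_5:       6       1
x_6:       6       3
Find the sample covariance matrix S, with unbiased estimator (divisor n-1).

Step 1 — column means:
  mean(U) = (2 + 3 + 2 + 4 + 6 + 6) / 6 = 23/6 = 3.8333
  mean(V) = (5 + 6 + 4 + 3 + 1 + 3) / 6 = 22/6 = 3.6667

Step 2 — sample covariance S[i,j] = (1/(n-1)) · Σ_k (x_{k,i} - mean_i) · (x_{k,j} - mean_j), with n-1 = 5.
  S[U,U] = ((-1.8333)·(-1.8333) + (-0.8333)·(-0.8333) + (-1.8333)·(-1.8333) + (0.1667)·(0.1667) + (2.1667)·(2.1667) + (2.1667)·(2.1667)) / 5 = 16.8333/5 = 3.3667
  S[U,V] = ((-1.8333)·(1.3333) + (-0.8333)·(2.3333) + (-1.8333)·(0.3333) + (0.1667)·(-0.6667) + (2.1667)·(-2.6667) + (2.1667)·(-0.6667)) / 5 = -12.3333/5 = -2.4667
  S[V,V] = ((1.3333)·(1.3333) + (2.3333)·(2.3333) + (0.3333)·(0.3333) + (-0.6667)·(-0.6667) + (-2.6667)·(-2.6667) + (-0.6667)·(-0.6667)) / 5 = 15.3333/5 = 3.0667

S is symmetric (S[j,i] = S[i,j]). Assembling:

S = [[3.3667, -2.4667],
 [-2.4667, 3.0667]]


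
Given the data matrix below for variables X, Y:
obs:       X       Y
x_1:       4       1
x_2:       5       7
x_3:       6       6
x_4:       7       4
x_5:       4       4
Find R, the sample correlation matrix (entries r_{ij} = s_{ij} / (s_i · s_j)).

Step 1 — column means:
  mean(X) = (4 + 5 + 6 + 7 + 4) / 5 = 26/5 = 5.2
  mean(Y) = (1 + 7 + 6 + 4 + 4) / 5 = 22/5 = 4.4

Step 2 — sample variances and covariances s[i,j] = (1/(n-1)) · Σ_k (x_{k,i} - mean_i) · (x_{k,j} - mean_j), with n-1 = 4:
  s[X,X] = ((-1.2)·(-1.2) + (-0.2)·(-0.2) + (0.8)·(0.8) + (1.8)·(1.8) + (-1.2)·(-1.2)) / 4 = 6.8/4 = 1.7
  s[X,Y] = ((-1.2)·(-3.4) + (-0.2)·(2.6) + (0.8)·(1.6) + (1.8)·(-0.4) + (-1.2)·(-0.4)) / 4 = 4.6/4 = 1.15
  s[Y,Y] = ((-3.4)·(-3.4) + (2.6)·(2.6) + (1.6)·(1.6) + (-0.4)·(-0.4) + (-0.4)·(-0.4)) / 4 = 21.2/4 = 5.3
  Sample standard deviations s_i = √(s[i,i]):
  s(X) = √(1.7) = 1.3038
  s(Y) = √(5.3) = 2.3022

Step 3 — r_{ij} = s_{ij} / (s_i · s_j):
  r[X,X] = 1 (diagonal).
  r[X,Y] = 1.15 / (1.3038 · 2.3022) = 1.15 / 3.0017 = 0.3831
  r[Y,Y] = 1 (diagonal).

R is symmetric with unit diagonal. Assembling:

R = [[1, 0.3831],
 [0.3831, 1]]


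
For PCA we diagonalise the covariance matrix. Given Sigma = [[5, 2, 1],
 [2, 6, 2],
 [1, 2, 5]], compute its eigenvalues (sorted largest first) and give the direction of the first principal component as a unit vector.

Step 1 — characteristic polynomial p(λ) = det(λI - Sigma) = λ³ - tr·λ² + c_1·λ - det, where tr = trace, c_1 = sum of the principal 2×2 minors, det = det(Sigma):
  tr = 5 + 6 + 5 = 16,
  c_1 = (5·6 - (2)²) + (5·5 - (1)²) + (6·5 - (2)²) = 26 + 24 + 26 = 76,
  det = 5·(6·5 - (2)²) - (2)·((2)·5 - (2)·(1)) + (1)·((2)·(2) - 6·(1)) = 5·(26) - (2)·(8) + (1)·(-2) = 112.
  So p(λ) = λ³ - 16λ² + 76λ - 112.
Step 2 — look for an integer root (rational root theorem: any rational root is an integer divisor of 112). Testing λ = 4:
  p(4) = 64 - 256 + 304 - 112 = 0  ✓
  Dividing out (λ - 4): p(λ) = (λ - 4)(λ² - 12λ + 28).
Step 3 — remaining eigenvalues from the quadratic λ² - 12λ + 28 = 0:
  Δ = 12² - 4·28 = 144 - 112 = 32,  λ = (12 ± √32)/2 = (12 ± 5.6569)/2 ≈ 8.8284 or 3.1716.
  Sorted: λ_1 = 8.8284,  λ_2 = 4,  λ_3 = 3.1716  (check: sum = 16 = tr ✓).

Step 4 — unit eigenvector for λ_1 ≈ 8.8284: v spans the null space of (Sigma - λ_1 I), whose rows are
  r_1 = (-3.8284, 2, 1),  r_2 = (2, -2.8284, 2),  r_3 = (1, 2, -3.8284).
  v is orthogonal to every row, so take v ∝ r_1 × r_2 = ((2)·(2) - (1)·(-2.8284), (1)·(2) - (-3.8284)·(2), (-3.8284)·(-2.8284) - (2)·(2)) ≈ (6.8284, 9.6569, 6.8284).
  Let u = (6.8284, 9.6569, 6.8284).
  ||u|| = √((6.8284)² + (9.6569)² + (6.8284)²) = √(186.5097) ≈ 13.6569,  v_1 = u/||u|| ≈ (0.5, 0.7071, 0.5) (||v_1|| = 1).

λ_1 = 8.8284,  λ_2 = 4,  λ_3 = 3.1716;  v_1 ≈ (0.5, 0.7071, 0.5)


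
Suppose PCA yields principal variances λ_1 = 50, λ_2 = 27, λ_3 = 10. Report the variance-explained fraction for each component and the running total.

Step 1 — total variance = trace(Sigma) = Σ λ_i = 50 + 27 + 10 = 87.

Step 2 — fraction explained by component i = λ_i / Σ λ:
  PC1: 50/87 = 0.5747
  PC2: 27/87 = 0.3103
  PC3: 10/87 = 0.1149

Step 3 — cumulative fraction after k components = (λ_1 + ... + λ_k) / Σ λ:
  k = 1: 50/87 = 0.5747
  k = 2: (50 + 27)/87 = 77/87 = 0.8851
  k = 3: (50 + 27 + 10)/87 = 87/87 = 1

Summary (fraction, with percent):

explained: PC1 0.5747 (57.47%), PC2 0.3103 (31.03%), PC3 0.1149 (11.49%);  cumulative: 0.5747, 0.8851, 1


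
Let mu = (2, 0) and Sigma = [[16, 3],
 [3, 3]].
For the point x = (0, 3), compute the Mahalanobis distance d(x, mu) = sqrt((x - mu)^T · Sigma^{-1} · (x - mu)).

Step 1 — centre the observation: (x - mu) = (-2, 3).

Step 2 — invert Sigma. det(Sigma) = 16·3 - (3)² = 39.
  Sigma^{-1} = (1/det) · [[d, -b], [-b, a]] = [[0.0769, -0.0769],
 [-0.0769, 0.4103]].

Step 3 — form the quadratic (x - mu)^T · Sigma^{-1} · (x - mu):
  Sigma^{-1} · (x - mu) = (-0.3846, 1.3846).
  (x - mu)^T · [Sigma^{-1} · (x - mu)] = (-2)·(-0.3846) + (3)·(1.3846) = 4.9231.

Step 4 — take square root: d = √(4.9231) ≈ 2.2188.

d(x, mu) = √(4.9231) ≈ 2.2188


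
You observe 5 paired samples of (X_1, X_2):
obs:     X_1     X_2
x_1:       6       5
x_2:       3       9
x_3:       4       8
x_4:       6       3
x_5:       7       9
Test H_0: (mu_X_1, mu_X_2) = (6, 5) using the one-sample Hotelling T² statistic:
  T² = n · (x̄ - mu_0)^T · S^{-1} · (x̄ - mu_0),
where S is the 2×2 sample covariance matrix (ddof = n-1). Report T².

Step 1 — sample mean vector:
  mean(X_1) = (6 + 3 + 4 + 6 + 7) / 5 = 26/5 = 5.2
  mean(X_2) = (5 + 9 + 8 + 3 + 9) / 5 = 34/5 = 6.8
  x̄ = (5.2, 6.8),  deviation x̄ - mu_0 = (5.2, 6.8) - (6, 5) = (-0.8, 1.8).

Step 2 — sample covariance matrix, S[i,j] = (1/(n-1)) · Σ_k (x_{k,i} - mean_i) · (x_{k,j} - mean_j), divisor n-1 = 4:
  S[X_1,X_1] = ((0.8)·(0.8) + (-2.2)·(-2.2) + (-1.2)·(-1.2) + (0.8)·(0.8) + (1.8)·(1.8)) / 4 = 10.8/4 = 2.7
  S[X_1,X_2] = ((0.8)·(-1.8) + (-2.2)·(2.2) + (-1.2)·(1.2) + (0.8)·(-3.8) + (1.8)·(2.2)) / 4 = -6.8/4 = -1.7
  S[X_2,X_2] = ((-1.8)·(-1.8) + (2.2)·(2.2) + (1.2)·(1.2) + (-3.8)·(-3.8) + (2.2)·(2.2)) / 4 = 28.8/4 = 7.2
  S = [[2.7, -1.7],
 [-1.7, 7.2]].

Step 3 — invert S. det(S) = 2.7·7.2 - (-1.7)² = 16.55.
  S^{-1} = (1/det) · [[d, -b], [-b, a]] = [[0.435, 0.1027],
 [0.1027, 0.1631]].

Step 4 — quadratic form (x̄ - mu_0)^T · S^{-1} · (x̄ - mu_0):
  S^{-1} · (x̄ - mu_0) = (-0.1631, 0.2115),
  (x̄ - mu_0)^T · [...] = (-0.8)·(-0.1631) + (1.8)·(0.2115) = 0.5112.

Step 5 — scale by n: T² = 5 · 0.5112 = 2.5559.

T² ≈ 2.5559


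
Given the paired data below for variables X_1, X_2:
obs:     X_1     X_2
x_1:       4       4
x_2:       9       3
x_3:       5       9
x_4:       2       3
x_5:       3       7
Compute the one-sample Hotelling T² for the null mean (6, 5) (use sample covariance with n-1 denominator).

Step 1 — sample mean vector:
  mean(X_1) = (4 + 9 + 5 + 2 + 3) / 5 = 23/5 = 4.6
  mean(X_2) = (4 + 3 + 9 + 3 + 7) / 5 = 26/5 = 5.2
  x̄ = (4.6, 5.2),  deviation x̄ - mu_0 = (4.6, 5.2) - (6, 5) = (-1.4, 0.2).

Step 2 — sample covariance matrix, S[i,j] = (1/(n-1)) · Σ_k (x_{k,i} - mean_i) · (x_{k,j} - mean_j), divisor n-1 = 4:
  S[X_1,X_1] = ((-0.6)·(-0.6) + (4.4)·(4.4) + (0.4)·(0.4) + (-2.6)·(-2.6) + (-1.6)·(-1.6)) / 4 = 29.2/4 = 7.3
  S[X_1,X_2] = ((-0.6)·(-1.2) + (4.4)·(-2.2) + (0.4)·(3.8) + (-2.6)·(-2.2) + (-1.6)·(1.8)) / 4 = -4.6/4 = -1.15
  S[X_2,X_2] = ((-1.2)·(-1.2) + (-2.2)·(-2.2) + (3.8)·(3.8) + (-2.2)·(-2.2) + (1.8)·(1.8)) / 4 = 28.8/4 = 7.2
  S = [[7.3, -1.15],
 [-1.15, 7.2]].

Step 3 — invert S. det(S) = 7.3·7.2 - (-1.15)² = 51.2375.
  S^{-1} = (1/det) · [[d, -b], [-b, a]] = [[0.1405, 0.0224],
 [0.0224, 0.1425]].

Step 4 — quadratic form (x̄ - mu_0)^T · S^{-1} · (x̄ - mu_0):
  S^{-1} · (x̄ - mu_0) = (-0.1922, -0.0029),
  (x̄ - mu_0)^T · [...] = (-1.4)·(-0.1922) + (0.2)·(-0.0029) = 0.2686.

Step 5 — scale by n: T² = 5 · 0.2686 = 1.3428.

T² ≈ 1.3428
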